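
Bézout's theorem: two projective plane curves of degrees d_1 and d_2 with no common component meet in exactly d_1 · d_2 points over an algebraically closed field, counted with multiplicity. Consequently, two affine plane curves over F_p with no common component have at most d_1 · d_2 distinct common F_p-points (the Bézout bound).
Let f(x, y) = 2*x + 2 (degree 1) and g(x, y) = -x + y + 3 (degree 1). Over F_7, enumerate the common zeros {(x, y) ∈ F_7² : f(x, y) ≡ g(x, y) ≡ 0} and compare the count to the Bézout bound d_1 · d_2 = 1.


Common zeros: {(6, 3)}; count = 1; Bézout bound = 1.

deg(f) = 1, deg(g) = 1, so Bézout bound = 1.
Scan x ∈ F_7. For each x, list the y ∈ F_7 with f(x, y) ≡ 0 and those with g(x, y) ≡ 0 (mod 7); the common zeros in that column are the intersection.
  x = 0: f ≡ 0 at y ∈ ∅; g ≡ 0 at y ∈ {4}; common: ∅.
  x = 1: f ≡ 0 at y ∈ ∅; g ≡ 0 at y ∈ {5}; common: ∅.
  x = 2: f ≡ 0 at y ∈ ∅; g ≡ 0 at y ∈ {6}; common: ∅.
  x = 3: f ≡ 0 at y ∈ ∅; g ≡ 0 at y ∈ {0}; common: ∅.
  x = 4: f ≡ 0 at y ∈ ∅; g ≡ 0 at y ∈ {1}; common: ∅.
  x = 5: f ≡ 0 at y ∈ ∅; g ≡ 0 at y ∈ {2}; common: ∅.
  x = 6: f ≡ 0 at y ∈ {0, 1, 2, 3, 4, 5, 6}; g ≡ 0 at y ∈ {3}; common: {3}.
Collecting: common zeros = {(6, 3)}, so the count is 1.
Comparison with the Bézout bound: 1 ≤ 1 = deg(f)·deg(g), as expected for curves with no common component (the bound is attained).


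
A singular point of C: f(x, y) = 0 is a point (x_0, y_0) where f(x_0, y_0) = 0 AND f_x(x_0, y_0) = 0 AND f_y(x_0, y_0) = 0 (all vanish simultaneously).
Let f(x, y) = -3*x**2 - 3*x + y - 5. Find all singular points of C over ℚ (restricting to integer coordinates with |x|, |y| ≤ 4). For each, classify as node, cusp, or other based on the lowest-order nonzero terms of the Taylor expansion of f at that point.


No singular points in the scanned grid; C is smooth there.

Compute partial derivatives:
  f_x = -6*x - 3.
  f_y = 1.
f_y = 1 is a nonzero constant, so f_y never vanishes: no point (x, y) can satisfy f = f_x = f_y = 0. In particular no (x, y) ∈ {−4, ..., 4}² is singular; the curve is smooth.


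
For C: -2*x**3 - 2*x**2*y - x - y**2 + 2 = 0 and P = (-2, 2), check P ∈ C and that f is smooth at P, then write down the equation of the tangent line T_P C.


Tangent line at P: -9*x - 12*y + 6 = 0.

Step 1: f(-2, 2) = 0, so P lies on C.
Step 2: partial derivatives
  f_x(x, y) = -6*x**2 - 4*x*y - 1, f_y(x, y) = -2*x**2 - 2*y.
  f_x(P) = -9, f_y(P) = -12 (gradient nonzero, so P is smooth).
Step 3: tangent line at P: -9·(x − -2) + -12·(y − 2) = 0.
Expanding: -9*x - 12*y + 6 = 0.


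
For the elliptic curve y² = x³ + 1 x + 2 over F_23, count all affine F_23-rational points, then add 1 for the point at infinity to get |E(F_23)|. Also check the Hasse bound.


Affine points = {(0, 5), (0, 18), (1, 2), (1, 21), (2, 9), (2, 14), (3, 3), (3, 20), (4, 1), (4, 22), (8, 4), (8, 19), (9, 2), (9, 21), (10, 0), (13, 2), (13, 21), (14, 0), (19, 7), (19, 16), (20, 8), (20, 15), (22, 0)}; affine count = 23; |E(F_23)| = 24.

Discriminant check: Δ ∝ 4a³ + 27b² = 4·1³ + 27·2² = 4·1 + 27·4 ≡ 20 (mod 23). Nonzero ⇒ E is nonsingular.
For each x ∈ F_23, compute rhs = x³ + 1·x + 2 mod 23, then count y ∈ F_23 with y² ≡ rhs.
  x = 0: rhs = 2, matching y values: 5, 18 (2 points).
  x = 1: rhs = 4, matching y values: 2, 21 (2 points).
  x = 2: rhs = 12, matching y values: 9, 14 (2 points).
  x = 3: rhs = 9, matching y values: 3, 20 (2 points).
  x = 4: rhs = 1, matching y values: 1, 22 (2 points).
  x = 5: rhs = 17, matching y values: none (0 points).
  x = 6: rhs = 17, matching y values: none (0 points).
  x = 7: rhs = 7, matching y values: none (0 points).
  x = 8: rhs = 16, matching y values: 4, 19 (2 points).
  x = 9: rhs = 4, matching y values: 2, 21 (2 points).
  x = 10: rhs = 0, matching y values: 0 (1 points).
  x = 11: rhs = 10, matching y values: none (0 points).
  x = 12: rhs = 17, matching y values: none (0 points).
  x = 13: rhs = 4, matching y values: 2, 21 (2 points).
  x = 14: rhs = 0, matching y values: 0 (1 points).
  x = 15: rhs = 11, matching y values: none (0 points).
  x = 16: rhs = 20, matching y values: none (0 points).
  x = 17: rhs = 10, matching y values: none (0 points).
  x = 18: rhs = 10, matching y values: none (0 points).
  x = 19: rhs = 3, matching y values: 7, 16 (2 points).
  x = 20: rhs = 18, matching y values: 8, 15 (2 points).
  x = 21: rhs = 15, matching y values: none (0 points).
  x = 22: rhs = 0, matching y values: 0 (1 points).
Total affine count: 23.
Full point count |E(F_23)| = 23 + 1 = 24.
Hasse bound: |24 − (23+1)| = |0| = 0 ≤ 2√23 ≈ 9.5917 ✓.


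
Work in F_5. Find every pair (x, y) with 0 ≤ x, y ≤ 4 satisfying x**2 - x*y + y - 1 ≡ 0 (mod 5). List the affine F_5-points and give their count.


Affine F_5-points: {(0, 1), (1, 0), (1, 1), (1, 2), (1, 3), (1, 4), (2, 3), (3, 4), (4, 0)}; count = 9.

For each of the 25 pairs (x, y) ∈ F_5², evaluate f(x, y) mod 5. Record the zeros.
  x = 0: [0↦4, 1↦0, 2↦1, 3↦2, 4↦3]  zeros at y ∈ {1}
  x = 1: [0↦0, 1↦0, 2↦0, 3↦0, 4↦0]  zeros at y ∈ {0, 1, 2, 3, 4}
  x = 2: [0↦3, 1↦2, 2↦1, 3↦0, 4↦4]  zeros at y ∈ {3}
  x = 3: [0↦3, 1↦1, 2↦4, 3↦2, 4↦0]  zeros at y ∈ {4}
  x = 4: [0↦0, 1↦2, 2↦4, 3↦1, 4↦3]  zeros at y ∈ {0}
Collecting zeros: affine points = {(0, 1), (1, 0), (1, 1), (1, 2), (1, 3), (1, 4), (2, 3), (3, 4), (4, 0)}.
Total count |C(F_5)_aff| = 9.


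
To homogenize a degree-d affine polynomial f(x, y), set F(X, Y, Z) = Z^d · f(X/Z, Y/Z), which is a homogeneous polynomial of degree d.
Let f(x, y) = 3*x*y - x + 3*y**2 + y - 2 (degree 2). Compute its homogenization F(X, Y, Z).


F(X, Y, Z) = 3*X*Y - X*Z + 3*Y**2 + Y*Z - 2*Z**2

deg(f) = 2.
Substitute x = X/Z, y = Y/Z into f, then multiply by Z^2.
  monomial 3·x^1·y^1 ↦ 3·X^1·Y^1·Z^0.
  monomial -1·x^1·y^0 ↦ -1·X^1·Y^0·Z^1.
  monomial 3·x^0·y^2 ↦ 3·X^0·Y^2·Z^0.
  monomial 1·x^0·y^1 ↦ 1·X^0·Y^1·Z^1.
  monomial -2·x^0·y^0 ↦ -2·X^0·Y^0·Z^2.
Collecting: F(X, Y, Z) = 3*X*Y - X*Z + 3*Y**2 + Y*Z - 2*Z**2.


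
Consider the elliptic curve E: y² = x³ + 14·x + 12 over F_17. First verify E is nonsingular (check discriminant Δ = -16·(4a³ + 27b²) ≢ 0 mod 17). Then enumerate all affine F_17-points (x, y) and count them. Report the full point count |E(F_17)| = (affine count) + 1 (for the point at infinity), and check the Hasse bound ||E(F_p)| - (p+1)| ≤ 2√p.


Affine points = {(3, 8), (3, 9), (4, 8), (4, 9), (9, 0), (10, 8), (10, 9), (11, 1), (11, 16), (12, 2), (12, 15)}; affine count = 11; |E(F_17)| = 12.

Discriminant check: Δ ∝ 4a³ + 27b² = 4·14³ + 27·12² = 4·2744 + 27·144 ≡ 6 (mod 17). Nonzero ⇒ E is nonsingular.
For each x ∈ F_17, compute rhs = x³ + 14·x + 12 mod 17, then count y ∈ F_17 with y² ≡ rhs.
  x = 0: rhs = 12, matching y values: none (0 points).
  x = 1: rhs = 10, matching y values: none (0 points).
  x = 2: rhs = 14, matching y values: none (0 points).
  x = 3: rhs = 13, matching y values: 8, 9 (2 points).
  x = 4: rhs = 13, matching y values: 8, 9 (2 points).
  x = 5: rhs = 3, matching y values: none (0 points).
  x = 6: rhs = 6, matching y values: none (0 points).
  x = 7: rhs = 11, matching y values: none (0 points).
  x = 8: rhs = 7, matching y values: none (0 points).
  x = 9: rhs = 0, matching y values: 0 (1 points).
  x = 10: rhs = 13, matching y values: 8, 9 (2 points).
  x = 11: rhs = 1, matching y values: 1, 16 (2 points).
  x = 12: rhs = 4, matching y values: 2, 15 (2 points).
  x = 13: rhs = 11, matching y values: none (0 points).
  x = 14: rhs = 11, matching y values: none (0 points).
  x = 15: rhs = 10, matching y values: none (0 points).
  x = 16: rhs = 14, matching y values: none (0 points).
Total affine count: 11.
Full point count |E(F_17)| = 11 + 1 = 12.
Hasse bound: |12 − (17+1)| = |-6| = 6 ≤ 2√17 ≈ 8.2462 ✓.


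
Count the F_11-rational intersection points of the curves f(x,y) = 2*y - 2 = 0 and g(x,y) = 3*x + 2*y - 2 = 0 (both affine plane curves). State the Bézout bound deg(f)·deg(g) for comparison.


Common zeros: {(0, 1)}; count = 1; Bézout bound = 1.

deg(f) = 1, deg(g) = 1, so Bézout bound = 1.
Scan x ∈ F_11. For each x, list the y ∈ F_11 with f(x, y) ≡ 0 and those with g(x, y) ≡ 0 (mod 11); the common zeros in that column are the intersection.
  x = 0: f ≡ 0 at y ∈ {1}; g ≡ 0 at y ∈ {1}; common: {1}.
  x = 1: f ≡ 0 at y ∈ {1}; g ≡ 0 at y ∈ {5}; common: ∅.
  x = 2: f ≡ 0 at y ∈ {1}; g ≡ 0 at y ∈ {9}; common: ∅.
  x = 3: f ≡ 0 at y ∈ {1}; g ≡ 0 at y ∈ {2}; common: ∅.
  x = 4: f ≡ 0 at y ∈ {1}; g ≡ 0 at y ∈ {6}; common: ∅.
  x = 5: f ≡ 0 at y ∈ {1}; g ≡ 0 at y ∈ {10}; common: ∅.
  x = 6: f ≡ 0 at y ∈ {1}; g ≡ 0 at y ∈ {3}; common: ∅.
  x = 7: f ≡ 0 at y ∈ {1}; g ≡ 0 at y ∈ {7}; common: ∅.
  x = 8: f ≡ 0 at y ∈ {1}; g ≡ 0 at y ∈ {0}; common: ∅.
  x = 9: f ≡ 0 at y ∈ {1}; g ≡ 0 at y ∈ {4}; common: ∅.
  x = 10: f ≡ 0 at y ∈ {1}; g ≡ 0 at y ∈ {8}; common: ∅.
Collecting: common zeros = {(0, 1)}, so the count is 1.
Comparison with the Bézout bound: 1 ≤ 1 = deg(f)·deg(g), as expected for curves with no common component (the bound is attained).


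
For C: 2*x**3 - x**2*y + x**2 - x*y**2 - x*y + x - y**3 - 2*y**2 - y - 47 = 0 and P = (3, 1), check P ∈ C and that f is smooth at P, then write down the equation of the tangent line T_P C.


Tangent line at P: 53*x - 26*y - 133 = 0.

Step 1: f(3, 1) = 0, so P lies on C.
Step 2: partial derivatives
  f_x(x, y) = 6*x**2 - 2*x*y + 2*x - y**2 - y + 1, f_y(x, y) = -x**2 - 2*x*y - x - 3*y**2 - 4*y - 1.
  f_x(P) = 53, f_y(P) = -26 (gradient nonzero, so P is smooth).
Step 3: tangent line at P: 53·(x − 3) + -26·(y − 1) = 0.
Expanding: 53*x - 26*y - 133 = 0.


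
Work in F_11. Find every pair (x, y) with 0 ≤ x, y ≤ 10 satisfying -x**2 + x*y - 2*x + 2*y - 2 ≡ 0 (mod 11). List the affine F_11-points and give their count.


Affine F_11-points: {(0, 1), (1, 9), (2, 8), (3, 10), (4, 8), (5, 10), (6, 9), (7, 6), (8, 6), (10, 1)}; count = 10.

For each of the 121 pairs (x, y) ∈ F_11², evaluate f(x, y) mod 11. Record the zeros.
  x = 0: [0↦9, 1↦0, 2↦2, 3↦4, 4↦6, 5↦8, 6↦10, 7↦1, 8↦3, 9↦5, 10↦7]  zeros at y ∈ {1}
  x = 1: [0↦6, 1↦9, 2↦1, 3↦4, 4↦7, 5↦10, 6↦2, 7↦5, 8↦8, 9↦0, 10↦3]  zeros at y ∈ {9}
  x = 2: [0↦1, 1↦5, 2↦9, 3↦2, 4↦6, 5↦10, 6↦3, 7↦7, 8↦0, 9↦4, 10↦8]  zeros at y ∈ {8}
  x = 3: [0↦5, 1↦10, 2↦4, 3↦9, 4↦3, 5↦8, 6↦2, 7↦7, 8↦1, 9↦6, 10↦0]  zeros at y ∈ {10}
  x = 4: [0↦7, 1↦2, 2↦8, 3↦3, 4↦9, 5↦4, 6↦10, 7↦5, 8↦0, 9↦6, 10↦1]  zeros at y ∈ {8}
  x = 5: [0↦7, 1↦3, 2↦10, 3↦6, 4↦2, 5↦9, 6↦5, 7↦1, 8↦8, 9↦4, 10↦0]  zeros at y ∈ {10}
  x = 6: [0↦5, 1↦2, 2↦10, 3↦7, 4↦4, 5↦1, 6↦9, 7↦6, 8↦3, 9↦0, 10↦8]  zeros at y ∈ {9}
  x = 7: [0↦1, 1↦10, 2↦8, 3↦6, 4↦4, 5↦2, 6↦0, 7↦9, 8↦7, 9↦5, 10↦3]  zeros at y ∈ {6}
  x = 8: [0↦6, 1↦5, 2↦4, 3↦3, 4↦2, 5↦1, 6↦0, 7↦10, 8↦9, 9↦8, 10↦7]  zeros at y ∈ {6}
  x = 9: [0↦9, 1↦9, 2↦9, 3↦9, 4↦9, 5↦9, 6↦9, 7↦9, 8↦9, 9↦9, 10↦9]  zeros at y ∈ ∅
  x = 10: [0↦10, 1↦0, 2↦1, 3↦2, 4↦3, 5↦4, 6↦5, 7↦6, 8↦7, 9↦8, 10↦9]  zeros at y ∈ {1}
Collecting zeros: affine points = {(0, 1), (1, 9), (2, 8), (3, 10), (4, 8), (5, 10), (6, 9), (7, 6), (8, 6), (10, 1)}.
Total count |C(F_11)_aff| = 10.


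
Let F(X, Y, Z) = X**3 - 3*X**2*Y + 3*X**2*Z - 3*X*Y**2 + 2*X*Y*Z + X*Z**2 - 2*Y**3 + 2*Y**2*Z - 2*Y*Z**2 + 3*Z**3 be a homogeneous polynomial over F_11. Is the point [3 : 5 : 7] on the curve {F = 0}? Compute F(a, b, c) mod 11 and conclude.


F(3,5,7) ≡ 5 (mod 11); P is NOT on the curve.

Evaluate F(3, 5, 7) term-by-term (mod 11).
  X**3 ↦ 1·27·1·1 = 27
  -3*X**2*Y ↦ -3·9·5·1 = -135
  3*X**2*Z ↦ 3·9·1·7 = 189
  -3*X*Y**2 ↦ -3·3·25·1 = -225
  2*X*Y*Z ↦ 2·3·5·7 = 210
  X*Z**2 ↦ 1·3·1·49 = 147
  -2*Y**3 ↦ -2·1·125·1 = -250
  2*Y**2*Z ↦ 2·1·25·7 = 350
  -2*Y*Z**2 ↦ -2·1·5·49 = -490
  3*Z**3 ↦ 3·1·1·343 = 1029
Sum: F(3, 5, 7) = (27) + (-135) + (189) + (-225) + (210) + (147) + (-250) + (350) + (-490) + (1029) = 852.
Reducing mod 11: 852 ≡ 5 (mod 11).
Since F(a, b, c) ≡ 5 ≠ 0 (mod 11), P does NOT lie on the curve.


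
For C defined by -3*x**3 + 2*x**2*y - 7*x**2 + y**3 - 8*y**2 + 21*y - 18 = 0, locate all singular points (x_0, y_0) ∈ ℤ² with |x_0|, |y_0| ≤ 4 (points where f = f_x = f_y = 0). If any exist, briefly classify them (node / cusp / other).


Singular points: {(0, 3)}; classification: node.

Compute partial derivatives:
  f_x = -9*x**2 + 4*x*y - 14*x.
  f_y = 2*x**2 + 3*y**2 - 16*y + 21.
Scan x_0 ∈ {−4, ..., 4}. For each x_0, f_y(x_0, y) is a polynomial in y; find its integer roots y ∈ {−4, ..., 4}, then test f_x and f at those candidates.
  x = -4: f_y(-4, y) = 3*y**2 - 16*y + 53; no integer root y with |y| ≤ 4.
  x = -3: f_y(-3, y) = 3*y**2 - 16*y + 39; no integer root y with |y| ≤ 4.
  x = -2: f_y(-2, y) = 3*y**2 - 16*y + 29; no integer root y with |y| ≤ 4.
  x = -1: f_y(-1, y) = 3*y**2 - 16*y + 23; no integer root y with |y| ≤ 4.
  x = 0: f_y(0, y) = 3*y**2 - 16*y + 21; vanishes at y ∈ {3}. (0, 3): f_x = 0, f = 0 — SINGULAR.
  x = 1: f_y(1, y) = 3*y**2 - 16*y + 23; no integer root y with |y| ≤ 4.
  x = 2: f_y(2, y) = 3*y**2 - 16*y + 29; no integer root y with |y| ≤ 4.
  x = 3: f_y(3, y) = 3*y**2 - 16*y + 39; no integer root y with |y| ≤ 4.
  x = 4: f_y(4, y) = 3*y**2 - 16*y + 53; no integer root y with |y| ≤ 4.
Only singular point on the grid: (0, 3).
Classify: substitute x = 0 + u, y = 3 + v and expand: f = -3*u**3 + 2*u**2*v - u**2 + v**3 + v**2.
No constant or linear terms (consistent with a singular point). Quadratic part: -u**2 + v**2. Cubic part: -3*u**3 + 2*u**2*v + v**3.
The quadratic part v**2 - u**2 = (v − u)(v + u) splits into two distinct linear factors, so there are two distinct tangent lines y − 3 = ±(x − 0) — this is a node (ordinary double point).
Classification: node.


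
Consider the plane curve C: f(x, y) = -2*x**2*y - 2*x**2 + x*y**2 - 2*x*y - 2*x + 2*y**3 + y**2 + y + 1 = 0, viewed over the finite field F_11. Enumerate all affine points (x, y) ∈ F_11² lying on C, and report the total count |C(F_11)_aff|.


Affine F_11-points: {(1, 10), (2, 0), (2, 4), (3, 4), (5, 1), (8, 0), (8, 1), (9, 3)}; count = 8.

For each of the 121 pairs (x, y) ∈ F_11², evaluate f(x, y) mod 11. Record the zeros.
  x = 0: [0↦1, 1↦5, 2↦1, 3↦1, 4↦6, 5↦6, 6↦2, 7↦6, 8↦8, 9↦9, 10↦10]  zeros at y ∈ ∅
  x = 1: [0↦8, 1↦9, 2↦4, 3↦5, 4↦2, 5↦7, 6↦10, 7↦1, 8↦3, 9↦6, 10↦0]  zeros at y ∈ {10}
  x = 2: [0↦0, 1↦5, 2↦6, 3↦4, 4↦0, 5↦6, 6↦1, 7↦8, 8↦6, 9↦7, 10↦1]  zeros at y ∈ {0, 4}
  x = 3: [0↦10, 1↦4, 2↦7, 3↦9, 4↦0, 5↦3, 6↦8, 7↦5, 8↦6, 9↦1, 10↦2]  zeros at y ∈ {4}
  x = 4: [0↦5, 1↦6, 2↦7, 3↦9, 4↦2, 5↦9, 6↦9, 7↦3, 8↦3, 9↦10, 10↦3]  zeros at y ∈ ∅
  x = 5: [0↦7, 1↦0, 2↦6, 3↦4, 4↦6, 5↦2, 6↦4, 7↦2, 8↦8, 9↦1, 10↦4]  zeros at y ∈ {1}
  x = 6: [0↦5, 1↦8, 2↦4, 3↦5, 4↦1, 5↦4, 6↦4, 7↦2, 8↦10, 9↦7, 10↦5]  zeros at y ∈ ∅
  x = 7: [0↦10, 1↦8, 2↦1, 3↦1, 4↦9, 5↦4, 6↦9, 7↦3, 8↦9, 9↦6, 10↦6]  zeros at y ∈ ∅
  x = 8: [0↦0, 1↦0, 2↦8, 3↦3, 4↦8, 5↦2, 6↦8, 7↦5, 8↦5, 9↦9, 10↦7]  zeros at y ∈ {0, 1}
  x = 9: [0↦8, 1↦6, 2↦3, 3↦0, 4↦9, 5↦9, 6↦1, 7↦8, 8↦9, 9↦5, 10↦8]  zeros at y ∈ {3}
  x = 10: [0↦1, 1↦4, 2↦8, 3↦3, 4↦1, 5↦3, 6↦10, 7↦1, 8↦10, 9↦5, 10↦9]  zeros at y ∈ ∅
Collecting zeros: affine points = {(1, 10), (2, 0), (2, 4), (3, 4), (5, 1), (8, 0), (8, 1), (9, 3)}.
Total count |C(F_11)_aff| = 8.


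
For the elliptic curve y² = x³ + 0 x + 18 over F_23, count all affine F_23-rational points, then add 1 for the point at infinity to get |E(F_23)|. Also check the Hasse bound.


Affine points = {(0, 8), (0, 15), (2, 7), (2, 16), (4, 6), (4, 17), (6, 2), (6, 21), (7, 4), (7, 19), (8, 1), (8, 22), (10, 11), (10, 12), (14, 5), (14, 18), (15, 9), (15, 14), (17, 3), (17, 20), (18, 10), (18, 13), (19, 0)}; affine count = 23; |E(F_23)| = 24.

Discriminant check: Δ ∝ 4a³ + 27b² = 4·0³ + 27·18² = 4·0 + 27·324 ≡ 8 (mod 23). Nonzero ⇒ E is nonsingular.
For each x ∈ F_23, compute rhs = x³ + 0·x + 18 mod 23, then count y ∈ F_23 with y² ≡ rhs.
  x = 0: rhs = 18, matching y values: 8, 15 (2 points).
  x = 1: rhs = 19, matching y values: none (0 points).
  x = 2: rhs = 3, matching y values: 7, 16 (2 points).
  x = 3: rhs = 22, matching y values: none (0 points).
  x = 4: rhs = 13, matching y values: 6, 17 (2 points).
  x = 5: rhs = 5, matching y values: none (0 points).
  x = 6: rhs = 4, matching y values: 2, 21 (2 points).
  x = 7: rhs = 16, matching y values: 4, 19 (2 points).
  x = 8: rhs = 1, matching y values: 1, 22 (2 points).
  x = 9: rhs = 11, matching y values: none (0 points).
  x = 10: rhs = 6, matching y values: 11, 12 (2 points).
  x = 11: rhs = 15, matching y values: none (0 points).
  x = 12: rhs = 21, matching y values: none (0 points).
  x = 13: rhs = 7, matching y values: none (0 points).
  x = 14: rhs = 2, matching y values: 5, 18 (2 points).
  x = 15: rhs = 12, matching y values: 9, 14 (2 points).
  x = 16: rhs = 20, matching y values: none (0 points).
  x = 17: rhs = 9, matching y values: 3, 20 (2 points).
  x = 18: rhs = 8, matching y values: 10, 13 (2 points).
  x = 19: rhs = 0, matching y values: 0 (1 points).
  x = 20: rhs = 14, matching y values: none (0 points).
  x = 21: rhs = 10, matching y values: none (0 points).
  x = 22: rhs = 17, matching y values: none (0 points).
Total affine count: 23.
Full point count |E(F_23)| = 23 + 1 = 24.
Hasse bound: |24 − (23+1)| = |0| = 0 ≤ 2√23 ≈ 9.5917 ✓.


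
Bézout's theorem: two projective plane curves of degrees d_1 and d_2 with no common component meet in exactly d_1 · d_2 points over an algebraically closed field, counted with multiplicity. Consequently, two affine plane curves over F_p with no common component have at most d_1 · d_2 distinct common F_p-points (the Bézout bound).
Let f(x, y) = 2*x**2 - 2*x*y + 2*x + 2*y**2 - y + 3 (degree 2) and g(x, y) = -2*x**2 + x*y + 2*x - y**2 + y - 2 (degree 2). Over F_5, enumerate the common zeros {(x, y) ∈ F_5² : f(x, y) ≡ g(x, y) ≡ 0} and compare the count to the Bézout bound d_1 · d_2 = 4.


Common zeros: ∅; count = 0; Bézout bound = 4.

deg(f) = 2, deg(g) = 2, so Bézout bound = 4.
Scan x ∈ F_5. For each x, list the y ∈ F_5 with f(x, y) ≡ 0 and those with g(x, y) ≡ 0 (mod 5); the common zeros in that column are the intersection.
  x = 0: f ≡ 0 at y ∈ ∅; g ≡ 0 at y ∈ ∅; common: ∅.
  x = 1: f ≡ 0 at y ∈ ∅; g ≡ 0 at y ∈ {3, 4}; common: ∅.
  x = 2: f ≡ 0 at y ∈ {0}; g ≡ 0 at y ∈ {4}; common: ∅.
  x = 3: f ≡ 0 at y ∈ ∅; g ≡ 0 at y ∈ {2}; common: ∅.
  x = 4: f ≡ 0 at y ∈ ∅; g ≡ 0 at y ∈ {2, 3}; common: ∅.
Collecting: common zeros = ∅, so the count is 0.
Comparison with the Bézout bound: 0 ≤ 4 = deg(f)·deg(g), as expected for curves with no common component (the affine F_5-count falls short of the bound because intersections may lie at infinity, over extension fields, or carry multiplicity).


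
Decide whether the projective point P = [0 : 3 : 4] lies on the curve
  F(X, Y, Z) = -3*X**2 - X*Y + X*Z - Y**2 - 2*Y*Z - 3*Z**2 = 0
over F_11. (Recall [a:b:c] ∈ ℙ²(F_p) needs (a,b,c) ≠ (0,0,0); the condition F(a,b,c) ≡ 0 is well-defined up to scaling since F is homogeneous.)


F(0,3,4) ≡ 7 (mod 11); P is NOT on the curve.

Evaluate F(0, 3, 4) term-by-term (mod 11).
  -3*X**2 ↦ -3·0·1·1 = 0
  -X*Y ↦ -1·0·3·1 = 0
  X*Z ↦ 1·0·1·4 = 0
  -Y**2 ↦ -1·1·9·1 = -9
  -2*Y*Z ↦ -2·1·3·4 = -24
  -3*Z**2 ↦ -3·1·1·16 = -48
Sum: F(0, 3, 4) = (0) + (0) + (0) + (-9) + (-24) + (-48) = -81.
Reducing mod 11: -81 ≡ 7 (mod 11).
Since F(a, b, c) ≡ 7 ≠ 0 (mod 11), P does NOT lie on the curve.


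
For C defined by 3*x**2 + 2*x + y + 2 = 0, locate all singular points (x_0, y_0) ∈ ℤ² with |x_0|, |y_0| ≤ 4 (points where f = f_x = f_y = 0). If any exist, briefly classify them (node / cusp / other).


No singular points in the scanned grid; C is smooth there.

Compute partial derivatives:
  f_x = 6*x + 2.
  f_y = 1.
f_y = 1 is a nonzero constant, so f_y never vanishes: no point (x, y) can satisfy f = f_x = f_y = 0. In particular no (x, y) ∈ {−4, ..., 4}² is singular; the curve is smooth.


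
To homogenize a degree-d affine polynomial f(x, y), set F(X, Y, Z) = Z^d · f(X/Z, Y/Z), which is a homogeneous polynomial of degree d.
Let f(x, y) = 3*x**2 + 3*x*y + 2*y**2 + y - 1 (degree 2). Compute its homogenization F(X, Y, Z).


F(X, Y, Z) = 3*X**2 + 3*X*Y + 2*Y**2 + Y*Z - Z**2

deg(f) = 2.
Substitute x = X/Z, y = Y/Z into f, then multiply by Z^2.
  monomial 3·x^2·y^0 ↦ 3·X^2·Y^0·Z^0.
  monomial 3·x^1·y^1 ↦ 3·X^1·Y^1·Z^0.
  monomial 2·x^0·y^2 ↦ 2·X^0·Y^2·Z^0.
  monomial 1·x^0·y^1 ↦ 1·X^0·Y^1·Z^1.
  monomial -1·x^0·y^0 ↦ -1·X^0·Y^0·Z^2.
Collecting: F(X, Y, Z) = 3*X**2 + 3*X*Y + 2*Y**2 + Y*Z - Z**2.


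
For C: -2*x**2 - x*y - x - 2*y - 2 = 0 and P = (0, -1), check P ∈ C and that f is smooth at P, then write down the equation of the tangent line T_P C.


Tangent line at P: -2*y - 2 = 0.

Step 1: f(0, -1) = 0, so P lies on C.
Step 2: partial derivatives
  f_x(x, y) = -4*x - y - 1, f_y(x, y) = -x - 2.
  f_x(P) = 0, f_y(P) = -2 (gradient nonzero, so P is smooth).
Step 3: tangent line at P: 0·(x − 0) + -2·(y − -1) = 0.
Expanding: -2*y - 2 = 0.


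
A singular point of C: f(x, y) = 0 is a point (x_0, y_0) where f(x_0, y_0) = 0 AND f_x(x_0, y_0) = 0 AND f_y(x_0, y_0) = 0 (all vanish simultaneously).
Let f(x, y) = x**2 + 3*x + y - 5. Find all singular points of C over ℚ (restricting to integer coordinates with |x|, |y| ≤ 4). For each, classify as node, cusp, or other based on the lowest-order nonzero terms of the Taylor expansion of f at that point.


No singular points in the scanned grid; C is smooth there.

Compute partial derivatives:
  f_x = 2*x + 3.
  f_y = 1.
f_y = 1 is a nonzero constant, so f_y never vanishes: no point (x, y) can satisfy f = f_x = f_y = 0. In particular no (x, y) ∈ {−4, ..., 4}² is singular; the curve is smooth.


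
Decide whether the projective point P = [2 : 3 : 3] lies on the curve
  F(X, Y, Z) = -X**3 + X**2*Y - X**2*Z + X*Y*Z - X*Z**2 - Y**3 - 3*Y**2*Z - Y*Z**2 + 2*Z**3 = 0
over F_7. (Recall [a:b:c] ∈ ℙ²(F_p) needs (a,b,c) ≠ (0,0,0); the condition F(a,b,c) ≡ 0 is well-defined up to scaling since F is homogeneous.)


F(2,3,3) ≡ 2 (mod 7); P is NOT on the curve.

Evaluate F(2, 3, 3) term-by-term (mod 7).
  -X**3 ↦ -1·8·1·1 = -8
  X**2*Y ↦ 1·4·3·1 = 12
  -X**2*Z ↦ -1·4·1·3 = -12
  X*Y*Z ↦ 1·2·3·3 = 18
  -X*Z**2 ↦ -1·2·1·9 = -18
  -Y**3 ↦ -1·1·27·1 = -27
  -3*Y**2*Z ↦ -3·1·9·3 = -81
  -Y*Z**2 ↦ -1·1·3·9 = -27
  2*Z**3 ↦ 2·1·1·27 = 54
Sum: F(2, 3, 3) = (-8) + (12) + (-12) + (18) + (-18) + (-27) + (-81) + (-27) + (54) = -89.
Reducing mod 7: -89 ≡ 2 (mod 7).
Since F(a, b, c) ≡ 2 ≠ 0 (mod 7), P does NOT lie on the curve.


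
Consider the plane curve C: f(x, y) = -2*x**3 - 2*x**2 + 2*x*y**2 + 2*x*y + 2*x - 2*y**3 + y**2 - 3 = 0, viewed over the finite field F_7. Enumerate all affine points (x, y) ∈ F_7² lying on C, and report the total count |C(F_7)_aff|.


Affine F_7-points: {(0, 6), (1, 4), (3, 3), (4, 1), (4, 2), (4, 5), (5, 2)}; count = 7.

For each of the 49 pairs (x, y) ∈ F_7², evaluate f(x, y) mod 7. Record the zeros.
  x = 0: [0↦4, 1↦3, 2↦6, 3↦1, 4↦4, 5↦3, 6↦0]  zeros at y ∈ {6}
  x = 1: [0↦2, 1↦5, 2↦2, 3↦2, 4↦0, 5↦5, 6↦5]  zeros at y ∈ {4}
  x = 2: [0↦5, 1↦5, 2↦3, 3↦1, 4↦1, 5↦5, 6↦1]  zeros at y ∈ ∅
  x = 3: [0↦1, 1↦5, 2↦4, 3↦0, 4↦2, 5↦5, 6↦4]  zeros at y ∈ {3}
  x = 4: [0↦6, 1↦0, 2↦0, 3↦1, 4↦5, 5↦0, 6↦2]  zeros at y ∈ {1, 2, 5}
  x = 5: [0↦1, 1↦6, 2↦0, 3↦6, 4↦5, 5↦6, 6↦4]  zeros at y ∈ {2}
  x = 6: [0↦2, 1↦4, 2↦6, 3↦3, 4↦4, 5↦4, 6↦5]  zeros at y ∈ ∅
Collecting zeros: affine points = {(0, 6), (1, 4), (3, 3), (4, 1), (4, 2), (4, 5), (5, 2)}.
Total count |C(F_7)_aff| = 7.


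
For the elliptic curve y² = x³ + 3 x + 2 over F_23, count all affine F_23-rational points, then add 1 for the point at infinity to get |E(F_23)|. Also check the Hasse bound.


Affine points = {(0, 5), (0, 18), (1, 11), (1, 12), (2, 4), (2, 19), (4, 3), (4, 20), (5, 2), (5, 21), (6, 11), (6, 12), (8, 3), (8, 20), (11, 3), (11, 20), (12, 8), (12, 15), (15, 8), (15, 15), (16, 11), (16, 12), (18, 0), (19, 8), (19, 15), (20, 9), (20, 14)}; affine count = 27; |E(F_23)| = 28.

Discriminant check: Δ ∝ 4a³ + 27b² = 4·3³ + 27·2² = 4·27 + 27·4 ≡ 9 (mod 23). Nonzero ⇒ E is nonsingular.
For each x ∈ F_23, compute rhs = x³ + 3·x + 2 mod 23, then count y ∈ F_23 with y² ≡ rhs.
  x = 0: rhs = 2, matching y values: 5, 18 (2 points).
  x = 1: rhs = 6, matching y values: 11, 12 (2 points).
  x = 2: rhs = 16, matching y values: 4, 19 (2 points).
  x = 3: rhs = 15, matching y values: none (0 points).
  x = 4: rhs = 9, matching y values: 3, 20 (2 points).
  x = 5: rhs = 4, matching y values: 2, 21 (2 points).
  x = 6: rhs = 6, matching y values: 11, 12 (2 points).
  x = 7: rhs = 21, matching y values: none (0 points).
  x = 8: rhs = 9, matching y values: 3, 20 (2 points).
  x = 9: rhs = 22, matching y values: none (0 points).
  x = 10: rhs = 20, matching y values: none (0 points).
  x = 11: rhs = 9, matching y values: 3, 20 (2 points).
  x = 12: rhs = 18, matching y values: 8, 15 (2 points).
  x = 13: rhs = 7, matching y values: none (0 points).
  x = 14: rhs = 5, matching y values: none (0 points).
  x = 15: rhs = 18, matching y values: 8, 15 (2 points).
  x = 16: rhs = 6, matching y values: 11, 12 (2 points).
  x = 17: rhs = 21, matching y values: none (0 points).
  x = 18: rhs = 0, matching y values: 0 (1 points).
  x = 19: rhs = 18, matching y values: 8, 15 (2 points).
  x = 20: rhs = 12, matching y values: 9, 14 (2 points).
  x = 21: rhs = 11, matching y values: none (0 points).
  x = 22: rhs = 21, matching y values: none (0 points).
Total affine count: 27.
Full point count |E(F_23)| = 27 + 1 = 28.
Hasse bound: |28 − (23+1)| = |4| = 4 ≤ 2√23 ≈ 9.5917 ✓.


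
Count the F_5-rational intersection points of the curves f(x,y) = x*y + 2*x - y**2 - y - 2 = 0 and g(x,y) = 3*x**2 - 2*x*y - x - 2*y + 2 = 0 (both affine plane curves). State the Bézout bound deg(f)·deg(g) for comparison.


Common zeros: {(2, 2)}; count = 1; Bézout bound = 4.

deg(f) = 2, deg(g) = 2, so Bézout bound = 4.
Scan x ∈ F_5. For each x, list the y ∈ F_5 with f(x, y) ≡ 0 and those with g(x, y) ≡ 0 (mod 5); the common zeros in that column are the intersection.
  x = 0: f ≡ 0 at y ∈ ∅; g ≡ 0 at y ∈ {1}; common: ∅.
  x = 1: f ≡ 0 at y ∈ {0}; g ≡ 0 at y ∈ {1}; common: ∅.
  x = 2: f ≡ 0 at y ∈ {2, 4}; g ≡ 0 at y ∈ {2}; common: {2}.
  x = 3: f ≡ 0 at y ∈ {1}; g ≡ 0 at y ∈ {2}; common: ∅.
  x = 4: f ≡ 0 at y ∈ ∅; g ≡ 0 at y ∈ ∅; common: ∅.
Collecting: common zeros = {(2, 2)}, so the count is 1.
Comparison with the Bézout bound: 1 ≤ 4 = deg(f)·deg(g), as expected for curves with no common component (the affine F_5-count falls short of the bound because intersections may lie at infinity, over extension fields, or carry multiplicity).


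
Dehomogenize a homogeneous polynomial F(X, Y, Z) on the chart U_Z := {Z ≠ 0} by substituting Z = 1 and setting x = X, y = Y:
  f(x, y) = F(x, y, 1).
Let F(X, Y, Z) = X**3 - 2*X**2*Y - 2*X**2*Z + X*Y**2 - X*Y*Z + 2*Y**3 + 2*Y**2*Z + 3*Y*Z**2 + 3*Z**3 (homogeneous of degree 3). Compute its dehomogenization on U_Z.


f(x, y) = x**3 - 2*x**2*y - 2*x**2 + x*y**2 - x*y + 2*y**3 + 2*y**2 + 3*y + 3

On U_Z we set Z = 1. Each monomial c·X^i·Y^j·Z^k in F becomes c·x^i·y^j·1^k = c·x^i·y^j.
Substituting Z = 1: F(X, Y, 1) = x**3 - 2*x**2*y - 2*x**2 + x*y**2 - x*y + 2*y**3 + 2*y**2 + 3*y + 3.
Note: deg(f) ≤ deg(F) = 3; strict inequality happens when F is divisible by Z (lost terms).


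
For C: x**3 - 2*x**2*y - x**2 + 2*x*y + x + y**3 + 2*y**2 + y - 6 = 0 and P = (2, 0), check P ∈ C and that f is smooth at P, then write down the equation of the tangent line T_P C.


Tangent line at P: 9*x - 3*y - 18 = 0.

Step 1: f(2, 0) = 0, so P lies on C.
Step 2: partial derivatives
  f_x(x, y) = 3*x**2 - 4*x*y - 2*x + 2*y + 1, f_y(x, y) = -2*x**2 + 2*x + 3*y**2 + 4*y + 1.
  f_x(P) = 9, f_y(P) = -3 (gradient nonzero, so P is smooth).
Step 3: tangent line at P: 9·(x − 2) + -3·(y − 0) = 0.
Expanding: 9*x - 3*y - 18 = 0.


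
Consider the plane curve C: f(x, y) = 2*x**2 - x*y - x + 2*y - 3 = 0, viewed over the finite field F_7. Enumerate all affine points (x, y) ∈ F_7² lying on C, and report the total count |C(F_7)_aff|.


Affine F_7-points: {(0, 5), (1, 2), (3, 5), (4, 2), (5, 0), (6, 0)}; count = 6.

For each of the 49 pairs (x, y) ∈ F_7², evaluate f(x, y) mod 7. Record the zeros.
  x = 0: [0↦4, 1↦6, 2↦1, 3↦3, 4↦5, 5↦0, 6↦2]  zeros at y ∈ {5}
  x = 1: [0↦5, 1↦6, 2↦0, 3↦1, 4↦2, 5↦3, 6↦4]  zeros at y ∈ {2}
  x = 2: [0↦3, 1↦3, 2↦3, 3↦3, 4↦3, 5↦3, 6↦3]  zeros at y ∈ ∅
  x = 3: [0↦5, 1↦4, 2↦3, 3↦2, 4↦1, 5↦0, 6↦6]  zeros at y ∈ {5}
  x = 4: [0↦4, 1↦2, 2↦0, 3↦5, 4↦3, 5↦1, 6↦6]  zeros at y ∈ {2}
  x = 5: [0↦0, 1↦4, 2↦1, 3↦5, 4↦2, 5↦6, 6↦3]  zeros at y ∈ {0}
  x = 6: [0↦0, 1↦3, 2↦6, 3↦2, 4↦5, 5↦1, 6↦4]  zeros at y ∈ {0}
Collecting zeros: affine points = {(0, 5), (1, 2), (3, 5), (4, 2), (5, 0), (6, 0)}.
Total count |C(F_7)_aff| = 6.


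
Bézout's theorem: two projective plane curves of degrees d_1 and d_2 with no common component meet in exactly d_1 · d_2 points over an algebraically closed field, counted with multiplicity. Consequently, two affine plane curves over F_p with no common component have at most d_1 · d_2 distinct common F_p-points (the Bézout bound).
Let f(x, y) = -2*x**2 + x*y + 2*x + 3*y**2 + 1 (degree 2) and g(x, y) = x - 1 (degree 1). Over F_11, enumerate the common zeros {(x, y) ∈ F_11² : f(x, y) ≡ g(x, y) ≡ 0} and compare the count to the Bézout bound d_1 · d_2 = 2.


Common zeros: {(1, 9)}; count = 1; Bézout bound = 2.

deg(f) = 2, deg(g) = 1, so Bézout bound = 2.
Scan x ∈ F_11. For each x, list the y ∈ F_11 with f(x, y) ≡ 0 and those with g(x, y) ≡ 0 (mod 11); the common zeros in that column are the intersection.
  x = 0: f ≡ 0 at y ∈ ∅; g ≡ 0 at y ∈ ∅; common: ∅.
  x = 1: f ≡ 0 at y ∈ {9}; g ≡ 0 at y ∈ {0, 1, 2, 3, 4, 5, 6, 7, 8, 9, 10}; common: {9}.
  x = 2: f ≡ 0 at y ∈ ∅; g ≡ 0 at y ∈ ∅; common: ∅.
  x = 3: f ≡ 0 at y ∈ {0, 10}; g ≡ 0 at y ∈ ∅; common: ∅.
  x = 4: f ≡ 0 at y ∈ ∅; g ≡ 0 at y ∈ ∅; common: ∅.
  x = 5: f ≡ 0 at y ∈ {6, 7}; g ≡ 0 at y ∈ ∅; common: ∅.
  x = 6: f ≡ 0 at y ∈ ∅; g ≡ 0 at y ∈ ∅; common: ∅.
  x = 7: f ≡ 0 at y ∈ {8}; g ≡ 0 at y ∈ ∅; common: ∅.
  x = 8: f ≡ 0 at y ∈ ∅; g ≡ 0 at y ∈ ∅; common: ∅.
  x = 9: f ≡ 0 at y ∈ {0, 8}; g ≡ 0 at y ∈ ∅; common: ∅.
  x = 10: f ≡ 0 at y ∈ {6, 9}; g ≡ 0 at y ∈ ∅; common: ∅.
Collecting: common zeros = {(1, 9)}, so the count is 1.
Comparison with the Bézout bound: 1 ≤ 2 = deg(f)·deg(g), as expected for curves with no common component (the affine F_11-count falls short of the bound because intersections may lie at infinity, over extension fields, or carry multiplicity).


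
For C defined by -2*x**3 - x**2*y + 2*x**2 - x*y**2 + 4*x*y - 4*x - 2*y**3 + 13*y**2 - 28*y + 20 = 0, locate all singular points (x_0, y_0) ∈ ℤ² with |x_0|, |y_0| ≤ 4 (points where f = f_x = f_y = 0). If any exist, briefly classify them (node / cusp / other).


Singular points: {(0, 2)}; classification: cusp.

Compute partial derivatives:
  f_x = -6*x**2 - 2*x*y + 4*x - y**2 + 4*y - 4.
  f_y = -x**2 - 2*x*y + 4*x - 6*y**2 + 26*y - 28.
Scan x_0 ∈ {−4, ..., 4}. For each x_0, f_y(x_0, y) is a polynomial in y; find its integer roots y ∈ {−4, ..., 4}, then test f_x and f at those candidates.
  x = -4: f_y(-4, y) = -6*y**2 + 34*y - 60; no integer root y with |y| ≤ 4.
  x = -3: f_y(-3, y) = -6*y**2 + 32*y - 49; no integer root y with |y| ≤ 4.
  x = -2: f_y(-2, y) = -6*y**2 + 30*y - 40; no integer root y with |y| ≤ 4.
  x = -1: f_y(-1, y) = -6*y**2 + 28*y - 33; no integer root y with |y| ≤ 4.
  x = 0: f_y(0, y) = -6*y**2 + 26*y - 28; vanishes at y ∈ {2}. (0, 2): f_x = 0, f = 0 — SINGULAR.
  x = 1: f_y(1, y) = -6*y**2 + 24*y - 25; no integer root y with |y| ≤ 4.
  x = 2: f_y(2, y) = -6*y**2 + 22*y - 24; no integer root y with |y| ≤ 4.
  x = 3: f_y(3, y) = -6*y**2 + 20*y - 25; no integer root y with |y| ≤ 4.
  x = 4: f_y(4, y) = -6*y**2 + 18*y - 28; no integer root y with |y| ≤ 4.
Only singular point on the grid: (0, 2).
Classify: substitute x = 0 + u, y = 2 + v and expand: f = -2*u**3 - u**2*v - u*v**2 - 2*v**3 + v**2.
No constant or linear terms (consistent with a singular point). Quadratic part: v**2. Cubic part: -2*u**3 - u**2*v - u*v**2 - 2*v**3.
The quadratic part v**2 is a perfect square, so there is a single (double) tangent line v = 0, i.e. y = 2. Restricting the cubic part to that line (v = 0) leaves -2*u**3 ≠ 0, so f is not divisible by v and the branch is v² ≈ 2*u**3 to lowest order — this is a cusp.
Classification: cusp.


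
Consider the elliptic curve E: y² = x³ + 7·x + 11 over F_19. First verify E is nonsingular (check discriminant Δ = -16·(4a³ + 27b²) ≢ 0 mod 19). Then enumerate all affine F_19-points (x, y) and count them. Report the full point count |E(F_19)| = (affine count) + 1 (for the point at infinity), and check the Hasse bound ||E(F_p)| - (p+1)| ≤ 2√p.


Affine points = {(0, 7), (0, 12), (1, 0), (5, 0), (7, 2), (7, 17), (8, 3), (8, 16), (9, 9), (9, 10), (10, 6), (10, 13), (13, 0), (16, 1), (16, 18)}; affine count = 15; |E(F_19)| = 16.

Discriminant check: Δ ∝ 4a³ + 27b² = 4·7³ + 27·11² = 4·343 + 27·121 ≡ 3 (mod 19). Nonzero ⇒ E is nonsingular.
For each x ∈ F_19, compute rhs = x³ + 7·x + 11 mod 19, then count y ∈ F_19 with y² ≡ rhs.
  x = 0: rhs = 11, matching y values: 7, 12 (2 points).
  x = 1: rhs = 0, matching y values: 0 (1 points).
  x = 2: rhs = 14, matching y values: none (0 points).
  x = 3: rhs = 2, matching y values: none (0 points).
  x = 4: rhs = 8, matching y values: none (0 points).
  x = 5: rhs = 0, matching y values: 0 (1 points).
  x = 6: rhs = 3, matching y values: none (0 points).
  x = 7: rhs = 4, matching y values: 2, 17 (2 points).
  x = 8: rhs = 9, matching y values: 3, 16 (2 points).
  x = 9: rhs = 5, matching y values: 9, 10 (2 points).
  x = 10: rhs = 17, matching y values: 6, 13 (2 points).
  x = 11: rhs = 13, matching y values: none (0 points).
  x = 12: rhs = 18, matching y values: none (0 points).
  x = 13: rhs = 0, matching y values: 0 (1 points).
  x = 14: rhs = 3, matching y values: none (0 points).
  x = 15: rhs = 14, matching y values: none (0 points).
  x = 16: rhs = 1, matching y values: 1, 18 (2 points).
  x = 17: rhs = 8, matching y values: none (0 points).
  x = 18: rhs = 3, matching y values: none (0 points).
Total affine count: 15.
Full point count |E(F_19)| = 15 + 1 = 16.
Hasse bound: |16 − (19+1)| = |-4| = 4 ≤ 2√19 ≈ 8.7178 ✓.


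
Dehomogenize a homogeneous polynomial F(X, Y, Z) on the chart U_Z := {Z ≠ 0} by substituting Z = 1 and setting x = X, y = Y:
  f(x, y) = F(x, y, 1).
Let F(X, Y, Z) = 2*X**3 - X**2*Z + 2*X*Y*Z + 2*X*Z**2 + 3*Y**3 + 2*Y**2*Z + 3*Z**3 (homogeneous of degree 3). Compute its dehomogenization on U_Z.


f(x, y) = 2*x**3 - x**2 + 2*x*y + 2*x + 3*y**3 + 2*y**2 + 3

On U_Z we set Z = 1. Each monomial c·X^i·Y^j·Z^k in F becomes c·x^i·y^j·1^k = c·x^i·y^j.
Substituting Z = 1: F(X, Y, 1) = 2*x**3 - x**2 + 2*x*y + 2*x + 3*y**3 + 2*y**2 + 3.
Note: deg(f) ≤ deg(F) = 3; strict inequality happens when F is divisible by Z (lost terms).


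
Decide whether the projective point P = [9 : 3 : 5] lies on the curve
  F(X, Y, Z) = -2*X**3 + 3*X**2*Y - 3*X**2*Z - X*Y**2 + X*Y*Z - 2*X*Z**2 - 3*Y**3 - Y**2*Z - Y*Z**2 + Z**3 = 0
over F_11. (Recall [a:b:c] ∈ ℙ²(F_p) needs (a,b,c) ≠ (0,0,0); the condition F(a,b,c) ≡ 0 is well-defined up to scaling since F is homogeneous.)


F(9,3,5) ≡ 4 (mod 11); P is NOT on the curve.

Evaluate F(9, 3, 5) term-by-term (mod 11).
  -2*X**3 ↦ -2·729·1·1 = -1458
  3*X**2*Y ↦ 3·81·3·1 = 729
  -3*X**2*Z ↦ -3·81·1·5 = -1215
  -X*Y**2 ↦ -1·9·9·1 = -81
  X*Y*Z ↦ 1·9·3·5 = 135
  -2*X*Z**2 ↦ -2·9·1·25 = -450
  -3*Y**3 ↦ -3·1·27·1 = -81
  -Y**2*Z ↦ -1·1·9·5 = -45
  -Y*Z**2 ↦ -1·1·3·25 = -75
  Z**3 ↦ 1·1·1·125 = 125
Sum: F(9, 3, 5) = (-1458) + (729) + (-1215) + (-81) + (135) + (-450) + (-81) + (-45) + (-75) + (125) = -2416.
Reducing mod 11: -2416 ≡ 4 (mod 11).
Since F(a, b, c) ≡ 4 ≠ 0 (mod 11), P does NOT lie on the curve.


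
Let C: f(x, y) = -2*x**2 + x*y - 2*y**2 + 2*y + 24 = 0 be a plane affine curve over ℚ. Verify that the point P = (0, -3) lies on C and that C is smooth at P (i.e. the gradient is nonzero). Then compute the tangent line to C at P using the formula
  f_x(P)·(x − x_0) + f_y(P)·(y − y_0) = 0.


Tangent line at P: -3*x + 14*y + 42 = 0.

Step 1: f(0, -3) = 0, so P lies on C.
Step 2: partial derivatives
  f_x(x, y) = -4*x + y, f_y(x, y) = x - 4*y + 2.
  f_x(P) = -3, f_y(P) = 14 (gradient nonzero, so P is smooth).
Step 3: tangent line at P: -3·(x − 0) + 14·(y − -3) = 0.
Expanding: -3*x + 14*y + 42 = 0.


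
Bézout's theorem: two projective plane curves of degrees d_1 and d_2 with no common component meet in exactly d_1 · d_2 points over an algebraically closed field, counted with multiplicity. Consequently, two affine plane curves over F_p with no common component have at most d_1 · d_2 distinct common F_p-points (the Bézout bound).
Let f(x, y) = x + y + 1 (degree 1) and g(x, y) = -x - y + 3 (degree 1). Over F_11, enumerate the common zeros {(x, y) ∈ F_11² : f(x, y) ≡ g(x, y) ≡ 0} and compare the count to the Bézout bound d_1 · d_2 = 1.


Common zeros: ∅; count = 0; Bézout bound = 1.

deg(f) = 1, deg(g) = 1, so Bézout bound = 1.
Scan x ∈ F_11. For each x, list the y ∈ F_11 with f(x, y) ≡ 0 and those with g(x, y) ≡ 0 (mod 11); the common zeros in that column are the intersection.
  x = 0: f ≡ 0 at y ∈ {10}; g ≡ 0 at y ∈ {3}; common: ∅.
  x = 1: f ≡ 0 at y ∈ {9}; g ≡ 0 at y ∈ {2}; common: ∅.
  x = 2: f ≡ 0 at y ∈ {8}; g ≡ 0 at y ∈ {1}; common: ∅.
  x = 3: f ≡ 0 at y ∈ {7}; g ≡ 0 at y ∈ {0}; common: ∅.
  x = 4: f ≡ 0 at y ∈ {6}; g ≡ 0 at y ∈ {10}; common: ∅.
  x = 5: f ≡ 0 at y ∈ {5}; g ≡ 0 at y ∈ {9}; common: ∅.
  x = 6: f ≡ 0 at y ∈ {4}; g ≡ 0 at y ∈ {8}; common: ∅.
  x = 7: f ≡ 0 at y ∈ {3}; g ≡ 0 at y ∈ {7}; common: ∅.
  x = 8: f ≡ 0 at y ∈ {2}; g ≡ 0 at y ∈ {6}; common: ∅.
  x = 9: f ≡ 0 at y ∈ {1}; g ≡ 0 at y ∈ {5}; common: ∅.
  x = 10: f ≡ 0 at y ∈ {0}; g ≡ 0 at y ∈ {4}; common: ∅.
Collecting: common zeros = ∅, so the count is 0.
Comparison with the Bézout bound: 0 ≤ 1 = deg(f)·deg(g), as expected for curves with no common component (the affine F_11-count falls short of the bound because intersections may lie at infinity, over extension fields, or carry multiplicity).


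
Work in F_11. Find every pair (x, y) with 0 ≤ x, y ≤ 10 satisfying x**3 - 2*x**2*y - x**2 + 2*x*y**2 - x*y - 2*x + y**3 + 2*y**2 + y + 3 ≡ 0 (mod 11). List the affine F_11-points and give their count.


Affine F_11-points: {(0, 6), (0, 7), (1, 4), (4, 3), (5, 3), (6, 6), (7, 4), (7, 6), (7, 7), (8, 1), (8, 7), (9, 1), (9, 3), (9, 9), (10, 2)}; count = 15.

For each of the 121 pairs (x, y) ∈ F_11², evaluate f(x, y) mod 11. Record the zeros.
  x = 0: [0↦3, 1↦7, 2↦10, 3↦7, 4↦4, 5↦7, 6↦0, 7↦0, 8↦2, 9↦1, 10↦3]  zeros at y ∈ {6, 7}
  x = 1: [0↦1, 1↦4, 2↦10, 3↦3, 4↦0, 5↦7, 6↦8, 7↦9, 8↦5, 9↦2, 10↦6]  zeros at y ∈ {4}
  x = 2: [0↦3, 1↦1, 2↦6, 3↦2, 4↦6, 5↦2, 6↦7, 7↦5, 8↦2, 9↦4, 10↦6]  zeros at y ∈ ∅
  x = 3: [0↦4, 1↦4, 2↦4, 3↦10, 4↦6, 5↦9, 6↦3, 7↦5, 8↦10, 9↦2, 10↦9]  zeros at y ∈ ∅
  x = 4: [0↦10, 1↦8, 2↦10, 3↦0, 4↦6, 5↦1, 6↦2, 7↦4, 8↦2, 9↦2, 10↦10]  zeros at y ∈ {3}
  x = 5: [0↦5, 1↦8, 2↦8, 3↦0, 4↦1, 5↦6, 6↦10, 7↦8, 8↦6, 9↦10, 10↦4]  zeros at y ∈ {3}
  x = 6: [0↦6, 1↦10, 2↦4, 3↦5, 4↦8, 5↦8, 6↦0, 7↦1, 8↦6, 9↦10, 10↦8]  zeros at y ∈ {6}
  x = 7: [0↦8, 1↦9, 2↦4, 3↦10, 4↦0, 5↦2, 6↦0, 7↦0, 8↦8, 9↦8, 10↦6]  zeros at y ∈ {4, 6, 7}
  x = 8: [0↦6, 1↦0, 2↦3, 3↦10, 4↦5, 5↦5, 6↦5, 7↦0, 8↦7, 9↦10, 10↦4]  zeros at y ∈ {1, 7}
  x = 9: [0↦6, 1↦0, 2↦7, 3↦0, 4↦7, 5↦1, 6↦10, 7↦7, 8↦9, 9↦0, 10↦8]  zeros at y ∈ {1, 3, 9}
  x = 10: [0↦3, 1↦4, 2↦0, 3↦8, 4↦1, 5↦7, 6↦10, 7↦5, 8↦9, 9↦6, 10↦2]  zeros at y ∈ {2}
Collecting zeros: affine points = {(0, 6), (0, 7), (1, 4), (4, 3), (5, 3), (6, 6), (7, 4), (7, 6), (7, 7), (8, 1), (8, 7), (9, 1), (9, 3), (9, 9), (10, 2)}.
Total count |C(F_11)_aff| = 15.
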